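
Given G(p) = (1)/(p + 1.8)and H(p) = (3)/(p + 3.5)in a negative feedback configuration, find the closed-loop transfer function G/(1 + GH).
Closed-loop T = G/(1+GH).
Numerator: G_num * H_den = p + 3.5.
Denominator: G_den * H_den + G_num * H_num = (p^2 + 5.3*p + 6.3) + (3) = p^2 + 5.3*p + 9.3.
T(p) = (p + 3.5)/(p^2 + 5.3*p + 9.3)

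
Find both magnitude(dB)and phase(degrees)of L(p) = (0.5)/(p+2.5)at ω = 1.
Substitute p = j*1: L(j1) = 0.172414 - 0.0689655j.
|L| = 20*log₁₀(sqrt(Re²+Im²)) = -14.62 dB.
∠L = atan2(Im, Re) = -21.80°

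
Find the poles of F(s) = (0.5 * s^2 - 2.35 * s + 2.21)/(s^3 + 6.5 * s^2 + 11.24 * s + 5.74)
Set denominator = 0: s^3 + 6.5*s^2 + 11.24*s + 5.74 = (s + 1)(s + 1.4)(s + 4.1) = 0 → Poles: -1, -1.4, -4.1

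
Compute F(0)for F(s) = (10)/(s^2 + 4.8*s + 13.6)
DC gain = F(0) = num(0)/den(0) = 10/13.6 = 0.7353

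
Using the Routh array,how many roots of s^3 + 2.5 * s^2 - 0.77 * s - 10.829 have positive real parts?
Routh array:
s^3: [1, -0.77]; s^2: [2.5, -10.829]; s^1: [3.5616]; s^0: [-10.829]
First column: [1, 2.5, 3.5616, -10.829]. Sign changes = RHP roots = 1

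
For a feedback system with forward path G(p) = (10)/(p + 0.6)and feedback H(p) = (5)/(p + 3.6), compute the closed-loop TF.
Closed-loop T = G/(1+GH).
Numerator: G_num * H_den = 10*p + 36.
Denominator: G_den * H_den + G_num * H_num = (p^2 + 4.2*p + 2.16) + (50) = p^2 + 4.2*p + 52.16.
T(p) = (10*p + 36)/(p^2 + 4.2*p + 52.16)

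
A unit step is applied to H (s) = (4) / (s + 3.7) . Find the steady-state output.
FVT: lim_{t→∞} y(t) = lim_{s→0} s*Y(s) where Y(s) = H(s)/s.
= lim_{s→0} H(s) = H(0) = num(0)/den(0) = 4/3.7 = 1.081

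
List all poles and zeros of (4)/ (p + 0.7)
Set denominator = 0: p + 0.7 = 0 → Poles: -0.7
Numerator is a nonzero constant (4) → Zeros: none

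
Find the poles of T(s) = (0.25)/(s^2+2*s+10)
Set denominator = 0: s^2 + 2*s + 10 = 0 → Poles: -1 + 3j, -1 - 3j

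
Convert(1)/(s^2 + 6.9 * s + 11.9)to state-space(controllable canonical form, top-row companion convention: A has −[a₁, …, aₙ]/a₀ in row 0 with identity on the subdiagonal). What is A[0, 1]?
Reachable canonical form for den = s^2 + 6.9*s + 11.9: top row of A = -[a₁,a₂,...,aₙ]/a₀, ones on the subdiagonal, zeros elsewhere.
A = [[-6.9, -11.9], [1, 0]].
A[0,1] = -11.9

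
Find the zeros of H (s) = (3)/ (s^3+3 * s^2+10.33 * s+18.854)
Numerator is a nonzero constant (3) → Zeros: none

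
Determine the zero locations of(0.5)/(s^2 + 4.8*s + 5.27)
Numerator is a nonzero constant (0.5) → Zeros: none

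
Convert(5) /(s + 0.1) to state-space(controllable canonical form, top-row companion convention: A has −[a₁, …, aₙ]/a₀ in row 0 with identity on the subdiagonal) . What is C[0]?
Reachable canonical form: C = numerator coefficients (right-aligned, zero-padded to length n).
num = 5, C = [[5]].
C[0] = 5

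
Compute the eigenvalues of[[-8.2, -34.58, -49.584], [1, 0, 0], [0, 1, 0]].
Eigenvalues solve det(λI - A) = 0.
Characteristic polynomial: λ^3 + 8.2*λ^2 + 34.58*λ + 49.584 = 0.
Factor: (λ + 2.4)(λ^2 + 5.8*λ + 20.66) = 0.
Roots: -2.4, -2.9 + 3.5j, -2.9 - 3.5j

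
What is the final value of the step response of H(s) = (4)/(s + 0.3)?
FVT: lim_{t→∞} y(t) = lim_{s→0} s*Y(s) where Y(s) = H(s)/s.
= lim_{s→0} H(s) = H(0) = num(0)/den(0) = 4/0.3 = 13.33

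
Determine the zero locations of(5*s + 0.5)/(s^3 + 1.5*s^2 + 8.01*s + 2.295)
Set numerator = 0: 5*s + 0.5 = 0 → Zeros: -0.1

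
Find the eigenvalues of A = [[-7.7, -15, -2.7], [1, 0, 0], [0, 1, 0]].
Eigenvalues solve det(λI - A) = 0.
Characteristic polynomial: λ^3 + 7.7*λ^2 + 15*λ + 2.7 = 0.
Factor: (λ + 3)(λ + 0.2)(λ + 4.5) = 0.
Roots: -0.2, -3, -4.5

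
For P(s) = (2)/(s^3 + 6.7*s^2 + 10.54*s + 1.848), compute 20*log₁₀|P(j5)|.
Substitute s = j*5: P(j5) = -0.0101416 + 0.00442637j.
|P(j5)| = sqrt(Re² + Im²) = 0.01107.
20*log₁₀(0.01107) = -39.12 dB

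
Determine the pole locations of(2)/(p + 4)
Set denominator = 0: p + 4 = 0 → Poles: -4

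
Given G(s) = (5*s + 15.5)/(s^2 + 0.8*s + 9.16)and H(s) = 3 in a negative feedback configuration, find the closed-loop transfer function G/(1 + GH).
Closed-loop T = G/(1+GH).
Numerator: G_num * H_den = 5*s + 15.5.
Denominator: G_den * H_den + G_num * H_num = (s^2 + 0.8*s + 9.16) + (15*s + 46.5) = s^2 + 15.8*s + 55.66.
T(s) = (5*s + 15.5)/(s^2 + 15.8*s + 55.66)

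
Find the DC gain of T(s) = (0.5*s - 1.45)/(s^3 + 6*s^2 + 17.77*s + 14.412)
DC gain = T(0) = num(0)/den(0) = -1.45/14.412 = -0.1006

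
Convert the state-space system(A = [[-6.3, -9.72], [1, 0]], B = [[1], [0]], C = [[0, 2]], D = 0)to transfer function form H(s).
H(s) = C(sI - A)⁻¹B + D.
Characteristic polynomial det(sI - A) = s^2 + 6.3*s + 9.72.
Numerator from C·adj(sI-A)·B + D·det(sI-A) = 2.
H(s) = (2)/(s^2 + 6.3*s + 9.72)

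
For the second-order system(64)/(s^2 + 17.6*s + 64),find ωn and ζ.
Standard form: ωn²/(s²+2ζωn·s+ωn²).
const=64=ωn² → ωn=8, s coeff=17.6=2ζωn → ζ=1.1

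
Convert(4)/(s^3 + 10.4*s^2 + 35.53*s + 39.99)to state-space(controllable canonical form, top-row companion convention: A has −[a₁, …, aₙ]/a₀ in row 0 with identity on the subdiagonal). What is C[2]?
Reachable canonical form: C = numerator coefficients (right-aligned, zero-padded to length n).
num = 4, C = [[0, 0, 4]].
C[2] = 4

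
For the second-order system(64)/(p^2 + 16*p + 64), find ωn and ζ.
Standard form: ωn²/(p²+2ζωn·p+ωn²).
const=64=ωn² → ωn=8, p coeff=16=2ζωn → ζ=1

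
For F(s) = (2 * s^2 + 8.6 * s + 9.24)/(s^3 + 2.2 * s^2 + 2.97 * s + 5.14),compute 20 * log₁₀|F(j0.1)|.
Substitute s = j*0.1: F(j0.1) = 1.80517 + 0.0636325j.
|F(j0.1)| = sqrt(Re² + Im²) = 1.806.
20*log₁₀(1.806) = 5.14 dB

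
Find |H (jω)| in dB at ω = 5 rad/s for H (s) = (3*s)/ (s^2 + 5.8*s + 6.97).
Substitute s = j*5: H(j5) = 0.373044 - 0.231931j.
|H(j5)| = sqrt(Re² + Im²) = 0.4393.
20*log₁₀(0.4393) = -7.15 dB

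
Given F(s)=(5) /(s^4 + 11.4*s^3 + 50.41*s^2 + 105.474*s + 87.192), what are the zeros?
Numerator is a nonzero constant (5) → Zeros: none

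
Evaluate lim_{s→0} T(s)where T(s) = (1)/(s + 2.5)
DC gain = T(0) = num(0)/den(0) = 1/2.5 = 0.4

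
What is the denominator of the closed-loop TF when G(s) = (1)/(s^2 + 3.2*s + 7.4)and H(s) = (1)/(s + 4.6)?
Characteristic poly = G_den * H_den + G_num * H_num = (s^3 + 7.8*s^2 + 22.12*s + 34.04) + (1) = s^3 + 7.8*s^2 + 22.12*s + 35.04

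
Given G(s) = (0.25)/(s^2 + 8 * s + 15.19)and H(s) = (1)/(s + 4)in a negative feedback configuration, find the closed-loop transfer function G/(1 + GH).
Closed-loop T = G/(1+GH).
Numerator: G_num * H_den = 0.25*s + 1.
Denominator: G_den * H_den + G_num * H_num = (s^3 + 12*s^2 + 47.19*s + 60.76) + (0.25) = s^3 + 12*s^2 + 47.19*s + 61.01.
T(s) = (0.25*s + 1)/(s^3 + 12*s^2 + 47.19*s + 61.01)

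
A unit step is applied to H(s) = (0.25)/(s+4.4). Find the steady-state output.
FVT: lim_{t→∞} y(t) = lim_{s→0} s*Y(s) where Y(s) = H(s)/s.
= lim_{s→0} H(s) = H(0) = num(0)/den(0) = 0.25/4.4 = 0.05682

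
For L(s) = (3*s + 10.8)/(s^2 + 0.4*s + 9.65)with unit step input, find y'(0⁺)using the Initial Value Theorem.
IVT: y'(0⁺) = lim_{s→∞} s²·Y(s) = lim_{s→∞} s·L(s).
deg(num) = 1, deg(den) = 2, relative degree = 1, so s·L(s) → (leading num)/(leading den) = 3/1 = 3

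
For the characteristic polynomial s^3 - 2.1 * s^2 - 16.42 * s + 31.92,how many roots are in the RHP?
s^3 - 2.1*s^2 - 16.42*s + 31.92 = (s - 1.9)(s + 4)(s - 4.2). Poles: -4, 1.9, 4.2. RHP poles (Re>0): 2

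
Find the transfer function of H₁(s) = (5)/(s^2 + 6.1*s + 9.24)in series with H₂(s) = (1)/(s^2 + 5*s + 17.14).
Series: H = H₁ · H₂ = (n₁·n₂)/(d₁·d₂).
Num: n₁·n₂ = 5. Den: d₁·d₂ = s^4 + 11.1*s^3 + 56.88*s^2 + 150.754*s + 158.3736.
H(s) = (5)/(s^4 + 11.1*s^3 + 56.88*s^2 + 150.754*s + 158.3736)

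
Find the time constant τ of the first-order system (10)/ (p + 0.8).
First-order system: τ = -1/pole. Pole = -0.8. τ = -1/(-0.8) = 1.25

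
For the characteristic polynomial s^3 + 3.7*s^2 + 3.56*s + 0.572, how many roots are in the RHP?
s^3 + 3.7*s^2 + 3.56*s + 0.572 = (s + 0.2)(s + 1.3)(s + 2.2). Poles: -0.2, -1.3, -2.2. RHP poles (Re>0): 0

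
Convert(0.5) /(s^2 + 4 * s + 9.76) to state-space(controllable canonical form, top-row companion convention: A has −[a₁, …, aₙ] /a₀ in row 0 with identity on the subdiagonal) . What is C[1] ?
Reachable canonical form: C = numerator coefficients (right-aligned, zero-padded to length n).
num = 0.5, C = [[0, 0.5]].
C[1] = 0.5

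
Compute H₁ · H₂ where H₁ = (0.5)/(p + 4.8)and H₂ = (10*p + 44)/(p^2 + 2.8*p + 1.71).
Series: H = H₁ · H₂ = (n₁·n₂)/(d₁·d₂).
Num: n₁·n₂ = 5*p + 22. Den: d₁·d₂ = p^3 + 7.6*p^2 + 15.15*p + 8.208.
H(p) = (5*p + 22)/(p^3 + 7.6*p^2 + 15.15*p + 8.208)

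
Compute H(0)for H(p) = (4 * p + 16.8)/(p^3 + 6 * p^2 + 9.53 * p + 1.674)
DC gain = H(0) = num(0)/den(0) = 16.8/1.674 = 10.04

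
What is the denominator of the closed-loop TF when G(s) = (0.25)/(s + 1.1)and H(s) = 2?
Characteristic poly = G_den * H_den + G_num * H_num = (s + 1.1) + (0.5) = s + 1.6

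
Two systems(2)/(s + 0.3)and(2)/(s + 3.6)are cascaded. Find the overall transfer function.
Series: H = H₁ · H₂ = (n₁·n₂)/(d₁·d₂).
Num: n₁·n₂ = 4. Den: d₁·d₂ = s^2 + 3.9*s + 1.08.
H(s) = (4)/(s^2 + 3.9*s + 1.08)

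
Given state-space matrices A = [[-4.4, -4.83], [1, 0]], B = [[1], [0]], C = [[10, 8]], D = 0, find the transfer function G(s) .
G(s) = C(sI - A)⁻¹B + D.
Characteristic polynomial det(sI - A) = s^2 + 4.4*s + 4.83.
Numerator from C·adj(sI-A)·B + D·det(sI-A) = 10*s + 8.
G(s) = (10*s + 8)/(s^2 + 4.4*s + 4.83)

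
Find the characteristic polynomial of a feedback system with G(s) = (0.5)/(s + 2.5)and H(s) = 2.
Characteristic poly = G_den * H_den + G_num * H_num = (s + 2.5) + (1) = s + 3.5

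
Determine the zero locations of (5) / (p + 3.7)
Numerator is a nonzero constant (5) → Zeros: none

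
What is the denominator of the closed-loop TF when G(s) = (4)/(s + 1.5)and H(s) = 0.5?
Characteristic poly = G_den * H_den + G_num * H_num = (s + 1.5) + (2) = s + 3.5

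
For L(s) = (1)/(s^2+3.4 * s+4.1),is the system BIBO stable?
Denominator: s^2 + 3.4*s + 4.1. Poles: -1.7 + 1.1j, -1.7 - 1.1j. All Re(p)<0: Yes (stable)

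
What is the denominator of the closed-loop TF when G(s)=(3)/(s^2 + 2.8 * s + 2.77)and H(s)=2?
Characteristic poly = G_den * H_den + G_num * H_num = (s^2 + 2.8*s + 2.77) + (6) = s^2 + 2.8*s + 8.77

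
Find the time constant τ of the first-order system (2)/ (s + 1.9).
First-order system: τ = -1/pole. Pole = -1.9. τ = -1/(-1.9) = 0.5263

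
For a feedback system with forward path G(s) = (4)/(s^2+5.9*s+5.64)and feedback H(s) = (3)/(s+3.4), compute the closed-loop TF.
Closed-loop T = G/(1+GH).
Numerator: G_num * H_den = 4*s + 13.6.
Denominator: G_den * H_den + G_num * H_num = (s^3 + 9.3*s^2 + 25.7*s + 19.176) + (12) = s^3 + 9.3*s^2 + 25.7*s + 31.176.
T(s) = (4*s + 13.6)/(s^3 + 9.3*s^2 + 25.7*s + 31.176)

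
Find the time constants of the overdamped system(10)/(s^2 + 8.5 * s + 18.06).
Overdamped: real poles at -4.2, -4.3. τ = -1/pole → τ₁ = 0.2381, τ₂ = 0.2326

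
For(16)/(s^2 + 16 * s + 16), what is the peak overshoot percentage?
Standard form: ωn²/(s²+2ζωn·s+ωn²) → ωn = 4, ζ = 2.
ζ ≥ 1, so the response is non-oscillatory: peak overshoot = 0%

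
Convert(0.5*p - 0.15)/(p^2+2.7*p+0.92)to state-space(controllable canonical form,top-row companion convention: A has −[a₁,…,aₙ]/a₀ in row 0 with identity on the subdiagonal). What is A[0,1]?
Reachable canonical form for den = p^2 + 2.7*p + 0.92: top row of A = -[a₁,a₂,...,aₙ]/a₀, ones on the subdiagonal, zeros elsewhere.
A = [[-2.7, -0.92], [1, 0]].
A[0,1] = -0.92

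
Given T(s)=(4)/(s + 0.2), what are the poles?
Set denominator = 0: s + 0.2 = 0 → Poles: -0.2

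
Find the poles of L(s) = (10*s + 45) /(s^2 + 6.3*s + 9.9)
Set denominator = 0: s^2 + 6.3*s + 9.9 = (s + 3)(s + 3.3) = 0 → Poles: -3, -3.3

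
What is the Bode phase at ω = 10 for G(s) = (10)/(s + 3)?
Substitute s = j*10: G(j10) = 0.275229 - 0.917431j.
∠G(j10) = atan2(Im, Re) = atan2(-0.917431, 0.275229) = -73.30°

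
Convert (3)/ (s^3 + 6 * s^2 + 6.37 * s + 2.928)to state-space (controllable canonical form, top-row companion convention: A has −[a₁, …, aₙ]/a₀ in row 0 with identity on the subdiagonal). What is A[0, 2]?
Reachable canonical form for den = s^3 + 6*s^2 + 6.37*s + 2.928: top row of A = -[a₁,a₂,...,aₙ]/a₀, ones on the subdiagonal, zeros elsewhere.
A = [[-6, -6.37, -2.928], [1, 0, 0], [0, 1, 0]].
A[0,2] = -2.928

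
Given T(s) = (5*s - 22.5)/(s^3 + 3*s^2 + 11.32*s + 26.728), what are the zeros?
Set numerator = 0: 5*s - 22.5 = 0 → Zeros: 4.5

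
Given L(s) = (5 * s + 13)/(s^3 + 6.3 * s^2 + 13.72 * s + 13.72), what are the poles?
Set denominator = 0: s^3 + 6.3*s^2 + 13.72*s + 13.72 = (s + 3.5)(s^2 + 2.8*s + 3.92) = 0 → Poles: -1.4 + 1.4j, -1.4 - 1.4j, -3.5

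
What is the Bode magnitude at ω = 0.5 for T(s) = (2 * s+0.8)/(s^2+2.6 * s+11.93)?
Substitute s = j*0.5: T(j0.5) = 0.0770677 + 0.0770387j.
|T(j0.5)| = sqrt(Re² + Im²) = 0.109.
20*log₁₀(0.109) = -19.25 dB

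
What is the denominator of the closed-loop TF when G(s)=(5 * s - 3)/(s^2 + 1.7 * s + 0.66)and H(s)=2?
Characteristic poly = G_den * H_den + G_num * H_num = (s^2 + 1.7*s + 0.66) + (10*s - 6) = s^2 + 11.7*s - 5.34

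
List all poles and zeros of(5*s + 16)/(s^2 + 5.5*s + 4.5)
Set denominator = 0: s^2 + 5.5*s + 4.5 = (s + 1)(s + 4.5) = 0 → Poles: -1, -4.5
Set numerator = 0: 5*s + 16 = 0 → Zeros: -3.2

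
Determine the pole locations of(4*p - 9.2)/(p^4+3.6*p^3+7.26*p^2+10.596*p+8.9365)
Set denominator = 0: p^4 + 3.6*p^3 + 7.26*p^2 + 10.596*p + 8.9365 = (p^2 + 3.2*p + 3.05)(p^2 + 0.4*p + 2.93) = 0 → Poles: -0.2 + 1.7j, -0.2 - 1.7j, -1.6 + 0.7j, -1.6 - 0.7j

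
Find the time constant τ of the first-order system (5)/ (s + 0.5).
First-order system: τ = -1/pole. Pole = -0.5. τ = -1/(-0.5) = 2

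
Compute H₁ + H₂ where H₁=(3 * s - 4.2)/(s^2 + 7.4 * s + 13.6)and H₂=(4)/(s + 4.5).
Parallel: H = H₁ + H₂ = (n₁·d₂ + n₂·d₁)/(d₁·d₂).
n₁·d₂ = 3*s^2 + 9.3*s - 18.9. n₂·d₁ = 4*s^2 + 29.6*s + 54.4. Sum = 7*s^2 + 38.9*s + 35.5. d₁·d₂ = s^3 + 11.9*s^2 + 46.9*s + 61.2.
H(s) = (7*s^2 + 38.9*s + 35.5)/(s^3 + 11.9*s^2 + 46.9*s + 61.2)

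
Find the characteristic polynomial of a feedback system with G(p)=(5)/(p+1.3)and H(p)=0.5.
Characteristic poly = G_den * H_den + G_num * H_num = (p + 1.3) + (2.5) = p + 3.8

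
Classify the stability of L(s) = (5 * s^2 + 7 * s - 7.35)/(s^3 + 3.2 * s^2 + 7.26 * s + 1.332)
Denominator: s^3 + 3.2*s^2 + 7.26*s + 1.332 = (s + 0.2)(s^2 + 3*s + 6.66). Poles: -0.2, -1.5 + 2.1j, -1.5 - 2.1j. Stable (all poles in LHP)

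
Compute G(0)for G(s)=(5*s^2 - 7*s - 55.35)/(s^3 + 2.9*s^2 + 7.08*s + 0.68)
DC gain = G(0) = num(0)/den(0) = -55.35/0.68 = -81.4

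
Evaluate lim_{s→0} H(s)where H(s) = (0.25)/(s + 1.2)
DC gain = H(0) = num(0)/den(0) = 0.25/1.2 = 0.2083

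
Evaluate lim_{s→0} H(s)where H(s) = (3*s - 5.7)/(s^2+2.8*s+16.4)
DC gain = H(0) = num(0)/den(0) = -5.7/16.4 = -0.3476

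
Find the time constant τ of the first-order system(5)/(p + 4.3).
First-order system: τ = -1/pole. Pole = -4.3. τ = -1/(-4.3) = 0.2326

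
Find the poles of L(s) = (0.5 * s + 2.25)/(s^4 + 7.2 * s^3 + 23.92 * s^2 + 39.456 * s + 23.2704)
Set denominator = 0: s^4 + 7.2*s^3 + 23.92*s^2 + 39.456*s + 23.2704 = (s + 1.2)(s + 2.4)(s^2 + 3.6*s + 8.08) = 0 → Poles: -1.2, -1.8 + 2.2j, -1.8 - 2.2j, -2.4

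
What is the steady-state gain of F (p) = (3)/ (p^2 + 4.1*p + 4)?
DC gain = F(0) = num(0)/den(0) = 3/4 = 0.75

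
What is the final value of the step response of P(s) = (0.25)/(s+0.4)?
FVT: lim_{t→∞} y(t) = lim_{s→0} s*Y(s) where Y(s) = P(s)/s.
= lim_{s→0} P(s) = P(0) = num(0)/den(0) = 0.25/0.4 = 0.625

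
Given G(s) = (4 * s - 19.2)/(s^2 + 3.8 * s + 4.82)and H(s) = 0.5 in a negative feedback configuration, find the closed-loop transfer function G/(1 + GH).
Closed-loop T = G/(1+GH).
Numerator: G_num * H_den = 4*s - 19.2.
Denominator: G_den * H_den + G_num * H_num = (s^2 + 3.8*s + 4.82) + (2*s - 9.6) = s^2 + 5.8*s - 4.78.
T(s) = (4*s - 19.2)/(s^2 + 5.8*s - 4.78)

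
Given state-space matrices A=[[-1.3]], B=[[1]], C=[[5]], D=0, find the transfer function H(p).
H(p) = C(pI - A)⁻¹B + D.
Characteristic polynomial det(pI - A) = p + 1.3.
Numerator from C·adj(pI-A)·B + D·det(pI-A) = 5.
H(p) = (5)/(p + 1.3)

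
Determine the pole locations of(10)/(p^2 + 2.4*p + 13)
Set denominator = 0: p^2 + 2.4*p + 13 = 0 → Poles: -1.2 + 3.4j, -1.2 - 3.4j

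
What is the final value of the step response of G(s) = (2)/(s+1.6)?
FVT: lim_{t→∞} y(t) = lim_{s→0} s*Y(s) where Y(s) = G(s)/s.
= lim_{s→0} G(s) = G(0) = num(0)/den(0) = 2/1.6 = 1.25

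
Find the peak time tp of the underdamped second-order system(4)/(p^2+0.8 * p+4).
Standard form: ωn²/(p²+2ζωn·p+ωn²) → ωn = 2, ζ = 0.2.
ωd = ωn·√(1-ζ²) = 2·√(1-0.2²) = 1.96.
tp = π/ωd = π/1.96 = 1.603 s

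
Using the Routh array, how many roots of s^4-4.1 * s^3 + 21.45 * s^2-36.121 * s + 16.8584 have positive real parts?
Routh array:
s^4: [1, 21.45, 16.8584]; s^3: [-4.1, -36.121]; s^2: [12.64, 16.8584]; s^1: [-30.6527]; s^0: [16.8584]
First column: [1, -4.1, 12.64, -30.6527, 16.8584]. Sign changes = RHP roots = 4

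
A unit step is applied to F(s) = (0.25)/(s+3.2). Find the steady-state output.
FVT: lim_{t→∞} y(t) = lim_{s→0} s*Y(s) where Y(s) = F(s)/s.
= lim_{s→0} F(s) = F(0) = num(0)/den(0) = 0.25/3.2 = 0.07812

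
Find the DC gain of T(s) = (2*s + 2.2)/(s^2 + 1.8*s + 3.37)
DC gain = T(0) = num(0)/den(0) = 2.2/3.37 = 0.6528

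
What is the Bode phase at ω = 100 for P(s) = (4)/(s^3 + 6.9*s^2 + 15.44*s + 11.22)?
Substitute s = j*100: P(j100) = -2.75494e-07 + 3.98715e-06j.
∠P(j100) = atan2(Im, Re) = atan2(3.98715e-06, -2.75494e-07) = 93.95° (principal value).
Summing the individual angle contributions Σ∠(j100 − zᵢ) − Σ∠(j100 − pₖ) over the 0 zero(s) and 3 pole(s), each followed continuously from ω = 0 (DC phase referenced to (−180°, 180°]), gives -266.05°, i.e. the principal value - 360°. Continuous Bode phase = -266.05°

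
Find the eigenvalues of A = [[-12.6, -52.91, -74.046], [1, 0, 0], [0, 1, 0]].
Eigenvalues solve det(λI - A) = 0.
Characteristic polynomial: λ^3 + 12.6*λ^2 + 52.91*λ + 74.046 = 0.
Factor: (λ + 4.1)(λ + 4.3)(λ + 4.2) = 0.
Roots: -4.1, -4.2, -4.3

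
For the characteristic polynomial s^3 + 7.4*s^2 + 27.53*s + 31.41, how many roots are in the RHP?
s^3 + 7.4*s^2 + 27.53*s + 31.41 = (s + 1.8)(s^2 + 5.6*s + 17.45). Poles: -1.8, -2.8 + 3.1j, -2.8 - 3.1j. RHP poles (Re>0): 0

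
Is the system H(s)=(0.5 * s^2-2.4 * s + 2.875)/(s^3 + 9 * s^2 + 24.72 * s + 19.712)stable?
Denominator: s^3 + 9*s^2 + 24.72*s + 19.712 = (s + 3.2)(s + 1.4)(s + 4.4). Poles: -1.4, -3.2, -4.4. All Re(p)<0: Yes (stable)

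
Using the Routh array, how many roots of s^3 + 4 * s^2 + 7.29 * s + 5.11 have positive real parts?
Routh array:
s^3: [1, 7.29]; s^2: [4, 5.11]; s^1: [6.0125]; s^0: [5.11]
First column: [1, 4, 6.0125, 5.11]. Sign changes = RHP roots = 0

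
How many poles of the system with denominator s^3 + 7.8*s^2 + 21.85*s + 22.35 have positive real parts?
s^3 + 7.8*s^2 + 21.85*s + 22.35 = (s + 3)(s^2 + 4.8*s + 7.45). Poles: -2.4 + 1.3j, -2.4 - 1.3j, -3. RHP poles (Re>0): 0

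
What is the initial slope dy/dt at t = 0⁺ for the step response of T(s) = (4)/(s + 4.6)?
IVT: y'(0⁺) = lim_{s→∞} s²·Y(s) = lim_{s→∞} s·T(s).
deg(num) = 0, deg(den) = 1, relative degree = 1, so s·T(s) → (leading num)/(leading den) = 4/1 = 4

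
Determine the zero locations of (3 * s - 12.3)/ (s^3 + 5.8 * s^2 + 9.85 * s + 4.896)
Set numerator = 0: 3*s - 12.3 = 0 → Zeros: 4.1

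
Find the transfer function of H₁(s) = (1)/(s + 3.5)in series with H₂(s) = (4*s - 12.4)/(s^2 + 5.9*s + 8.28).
Series: H = H₁ · H₂ = (n₁·n₂)/(d₁·d₂).
Num: n₁·n₂ = 4*s - 12.4. Den: d₁·d₂ = s^3 + 9.4*s^2 + 28.93*s + 28.98.
H(s) = (4*s - 12.4)/(s^3 + 9.4*s^2 + 28.93*s + 28.98)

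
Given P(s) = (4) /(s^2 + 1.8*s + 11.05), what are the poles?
Set denominator = 0: s^2 + 1.8*s + 11.05 = 0 → Poles: -0.9 + 3.2j, -0.9 - 3.2j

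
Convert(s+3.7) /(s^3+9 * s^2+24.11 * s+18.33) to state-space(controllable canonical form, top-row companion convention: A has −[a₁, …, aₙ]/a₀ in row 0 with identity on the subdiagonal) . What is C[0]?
Reachable canonical form: C = numerator coefficients (right-aligned, zero-padded to length n).
num = s + 3.7, C = [[0, 1, 3.7]].
C[0] = 0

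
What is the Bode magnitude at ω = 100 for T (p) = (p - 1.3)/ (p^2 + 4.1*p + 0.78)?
Substitute p = j*100: T(j100) = 0.000539168 - 0.00997867j.
|T(j100)| = sqrt(Re² + Im²) = 0.009993.
20*log₁₀(0.009993) = -40.01 dB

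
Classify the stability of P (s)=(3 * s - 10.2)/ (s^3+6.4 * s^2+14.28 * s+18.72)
Denominator: s^3 + 6.4*s^2 + 14.28*s + 18.72 = (s + 4)(s^2 + 2.4*s + 4.68). Poles: -1.2 + 1.8j, -1.2 - 1.8j, -4. Stable (all poles in LHP)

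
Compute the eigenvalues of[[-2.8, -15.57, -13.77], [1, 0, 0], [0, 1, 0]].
Eigenvalues solve det(λI - A) = 0.
Characteristic polynomial: λ^3 + 2.8*λ^2 + 15.57*λ + 13.77 = 0.
Factor: (λ + 1)(λ^2 + 1.8*λ + 13.77) = 0.
Roots: -0.9 + 3.6j, -0.9 - 3.6j, -1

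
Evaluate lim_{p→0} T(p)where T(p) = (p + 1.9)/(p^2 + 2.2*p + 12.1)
DC gain = T(0) = num(0)/den(0) = 1.9/12.1 = 0.157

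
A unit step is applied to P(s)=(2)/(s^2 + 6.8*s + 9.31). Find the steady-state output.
FVT: lim_{t→∞} y(t) = lim_{s→0} s*Y(s) where Y(s) = P(s)/s.
= lim_{s→0} P(s) = P(0) = num(0)/den(0) = 2/9.31 = 0.2148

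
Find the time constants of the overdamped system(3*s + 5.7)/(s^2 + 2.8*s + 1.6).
Overdamped: real poles at -2, -0.8. τ = -1/pole → τ₁ = 0.5, τ₂ = 1.25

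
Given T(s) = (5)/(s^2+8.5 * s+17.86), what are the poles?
Set denominator = 0: s^2 + 8.5*s + 17.86 = (s + 3.8)(s + 4.7) = 0 → Poles: -3.8, -4.7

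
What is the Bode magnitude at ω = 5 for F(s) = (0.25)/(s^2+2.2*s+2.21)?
Substitute s = j*5: F(j5) = -0.008897 - 0.0042943j.
|F(j5)| = sqrt(Re² + Im²) = 0.009879.
20*log₁₀(0.009879) = -40.11 dB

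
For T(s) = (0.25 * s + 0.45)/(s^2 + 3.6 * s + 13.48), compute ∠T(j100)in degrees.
Substitute s = j*100: T(j100) = 4.51238e-05 - 0.00250175j.
∠T(j100) = atan2(Im, Re) = atan2(-0.00250175, 4.51238e-05) = -88.97°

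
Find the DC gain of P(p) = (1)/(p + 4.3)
DC gain = P(0) = num(0)/den(0) = 1/4.3 = 0.2326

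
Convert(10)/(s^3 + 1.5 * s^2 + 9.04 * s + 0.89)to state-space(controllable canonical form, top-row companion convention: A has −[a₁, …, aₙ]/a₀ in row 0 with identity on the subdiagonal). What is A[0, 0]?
Reachable canonical form for den = s^3 + 1.5*s^2 + 9.04*s + 0.89: top row of A = -[a₁,a₂,...,aₙ]/a₀, ones on the subdiagonal, zeros elsewhere.
A = [[-1.5, -9.04, -0.89], [1, 0, 0], [0, 1, 0]].
A[0,0] = -1.5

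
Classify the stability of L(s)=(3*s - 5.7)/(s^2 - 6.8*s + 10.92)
Denominator: s^2 - 6.8*s + 10.92 = (s - 4.2)(s - 2.6). Poles: 2.6, 4.2. Unstable (2 pole(s) in RHP)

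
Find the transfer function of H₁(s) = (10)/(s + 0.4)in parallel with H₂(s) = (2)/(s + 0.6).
Parallel: H = H₁ + H₂ = (n₁·d₂ + n₂·d₁)/(d₁·d₂).
n₁·d₂ = 10*s + 6. n₂·d₁ = 2*s + 0.8. Sum = 12*s + 6.8. d₁·d₂ = s^2 + s + 0.24.
H(s) = (12*s + 6.8)/(s^2 + s + 0.24)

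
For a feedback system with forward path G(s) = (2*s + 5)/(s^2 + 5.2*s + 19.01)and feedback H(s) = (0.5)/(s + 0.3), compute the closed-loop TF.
Closed-loop T = G/(1+GH).
Numerator: G_num * H_den = 2*s^2 + 5.6*s + 1.5.
Denominator: G_den * H_den + G_num * H_num = (s^3 + 5.5*s^2 + 20.57*s + 5.703) + (s + 2.5) = s^3 + 5.5*s^2 + 21.57*s + 8.203.
T(s) = (2*s^2 + 5.6*s + 1.5)/(s^3 + 5.5*s^2 + 21.57*s + 8.203)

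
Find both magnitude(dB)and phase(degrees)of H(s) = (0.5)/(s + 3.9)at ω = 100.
Substitute s = j*100: H(j100) = 0.000194704 - 0.00499241j.
|H| = 20*log₁₀(sqrt(Re²+Im²)) = -46.03 dB.
∠H = atan2(Im, Re) = -87.77°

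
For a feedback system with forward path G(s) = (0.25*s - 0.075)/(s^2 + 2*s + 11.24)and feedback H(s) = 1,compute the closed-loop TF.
Closed-loop T = G/(1+GH).
Numerator: G_num * H_den = 0.25*s - 0.075.
Denominator: G_den * H_den + G_num * H_num = (s^2 + 2*s + 11.24) + (0.25*s - 0.075) = s^2 + 2.25*s + 11.165.
T(s) = (0.25*s - 0.075)/(s^2 + 2.25*s + 11.165)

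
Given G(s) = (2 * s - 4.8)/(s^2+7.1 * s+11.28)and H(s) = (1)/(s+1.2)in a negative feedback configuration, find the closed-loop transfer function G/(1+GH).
Closed-loop T = G/(1+GH).
Numerator: G_num * H_den = 2*s^2 - 2.4*s - 5.76.
Denominator: G_den * H_den + G_num * H_num = (s^3 + 8.3*s^2 + 19.8*s + 13.536) + (2*s - 4.8) = s^3 + 8.3*s^2 + 21.8*s + 8.736.
T(s) = (2*s^2 - 2.4*s - 5.76)/(s^3 + 8.3*s^2 + 21.8*s + 8.736)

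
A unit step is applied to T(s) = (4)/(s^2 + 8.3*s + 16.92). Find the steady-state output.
FVT: lim_{t→∞} y(t) = lim_{s→0} s*Y(s) where Y(s) = T(s)/s.
= lim_{s→0} T(s) = T(0) = num(0)/den(0) = 4/16.92 = 0.2364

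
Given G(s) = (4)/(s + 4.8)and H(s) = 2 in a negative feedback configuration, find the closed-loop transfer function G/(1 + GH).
Closed-loop T = G/(1+GH).
Numerator: G_num * H_den = 4.
Denominator: G_den * H_den + G_num * H_num = (s + 4.8) + (8) = s + 12.8.
T(s) = (4)/(s + 12.8)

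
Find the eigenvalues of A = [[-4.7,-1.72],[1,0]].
Eigenvalues solve det(λI - A) = 0.
Characteristic polynomial: λ^2 + 4.7*λ + 1.72 = 0.
Factor: (λ + 4.3)(λ + 0.4) = 0.
Roots: -0.4, -4.3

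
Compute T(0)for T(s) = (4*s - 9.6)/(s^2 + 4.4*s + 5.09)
DC gain = T(0) = num(0)/den(0) = -9.6/5.09 = -1.886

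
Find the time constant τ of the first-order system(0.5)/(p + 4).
First-order system: τ = -1/pole. Pole = -4. τ = -1/(-4) = 0.25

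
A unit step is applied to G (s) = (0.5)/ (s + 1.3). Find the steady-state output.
FVT: lim_{t→∞} y(t) = lim_{s→0} s*Y(s) where Y(s) = G(s)/s.
= lim_{s→0} G(s) = G(0) = num(0)/den(0) = 0.5/1.3 = 0.3846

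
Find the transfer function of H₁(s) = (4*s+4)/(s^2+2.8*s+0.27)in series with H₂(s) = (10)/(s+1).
Series: H = H₁ · H₂ = (n₁·n₂)/(d₁·d₂).
Num: n₁·n₂ = 40*s + 40. Den: d₁·d₂ = s^3 + 3.8*s^2 + 3.07*s + 0.27.
H(s) = (40*s + 40)/(s^3 + 3.8*s^2 + 3.07*s + 0.27)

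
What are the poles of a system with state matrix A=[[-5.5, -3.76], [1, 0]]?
Eigenvalues solve det(λI - A) = 0.
Characteristic polynomial: λ^2 + 5.5*λ + 3.76 = 0.
Factor: (λ + 4.7)(λ + 0.8) = 0.
Roots: -0.8, -4.7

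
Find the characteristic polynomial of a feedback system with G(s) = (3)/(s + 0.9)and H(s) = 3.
Characteristic poly = G_den * H_den + G_num * H_num = (s + 0.9) + (9) = s + 9.9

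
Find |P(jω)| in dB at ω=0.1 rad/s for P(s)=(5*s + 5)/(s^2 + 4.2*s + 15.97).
Substitute s = j*0.1: P(j0.1) = 0.31389 + 0.0230681j.
|P(j0.1)| = sqrt(Re² + Im²) = 0.3147.
20*log₁₀(0.3147) = -10.04 dB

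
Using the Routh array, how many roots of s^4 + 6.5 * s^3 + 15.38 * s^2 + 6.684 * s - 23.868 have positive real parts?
Routh array:
s^4: [1, 15.38, -23.868]; s^3: [6.5, 6.684]; s^2: [14.3517, -23.868]; s^1: [17.494]; s^0: [-23.868]
First column: [1, 6.5, 14.3517, 17.494, -23.868]. Sign changes = RHP roots = 1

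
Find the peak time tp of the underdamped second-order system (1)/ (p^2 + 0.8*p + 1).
Standard form: ωn²/(p²+2ζωn·p+ωn²) → ωn = 1, ζ = 0.4.
ωd = ωn·√(1-ζ²) = 1·√(1-0.4²) = 0.9165.
tp = π/ωd = π/0.9165 = 3.428 s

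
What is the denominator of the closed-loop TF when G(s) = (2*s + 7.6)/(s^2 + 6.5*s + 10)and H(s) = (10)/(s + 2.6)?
Characteristic poly = G_den * H_den + G_num * H_num = (s^3 + 9.1*s^2 + 26.9*s + 26) + (20*s + 76) = s^3 + 9.1*s^2 + 46.9*s + 102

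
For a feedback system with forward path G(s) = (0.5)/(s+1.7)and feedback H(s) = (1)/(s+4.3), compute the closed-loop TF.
Closed-loop T = G/(1+GH).
Numerator: G_num * H_den = 0.5*s + 2.15.
Denominator: G_den * H_den + G_num * H_num = (s^2 + 6*s + 7.31) + (0.5) = s^2 + 6*s + 7.81.
T(s) = (0.5*s + 2.15)/(s^2 + 6*s + 7.81)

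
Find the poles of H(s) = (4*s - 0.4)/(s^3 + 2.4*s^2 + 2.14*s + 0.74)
Set denominator = 0: s^3 + 2.4*s^2 + 2.14*s + 0.74 = (s + 1)(s^2 + 1.4*s + 0.74) = 0 → Poles: -0.7 + 0.5j, -0.7 - 0.5j, -1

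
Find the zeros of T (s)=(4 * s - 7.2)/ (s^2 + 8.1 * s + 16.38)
Set numerator = 0: 4*s - 7.2 = 0 → Zeros: 1.8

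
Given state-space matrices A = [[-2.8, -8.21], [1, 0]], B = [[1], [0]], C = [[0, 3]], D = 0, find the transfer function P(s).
P(s) = C(sI - A)⁻¹B + D.
Characteristic polynomial det(sI - A) = s^2 + 2.8*s + 8.21.
Numerator from C·adj(sI-A)·B + D·det(sI-A) = 3.
P(s) = (3)/(s^2 + 2.8*s + 8.21)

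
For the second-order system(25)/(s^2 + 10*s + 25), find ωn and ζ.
Standard form: ωn²/(s²+2ζωn·s+ωn²).
const=25=ωn² → ωn=5, s coeff=10=2ζωn → ζ=1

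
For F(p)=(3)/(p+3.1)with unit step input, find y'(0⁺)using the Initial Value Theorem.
IVT: y'(0⁺) = lim_{p→∞} p²·Y(p) = lim_{p→∞} p·F(p).
deg(num) = 0, deg(den) = 1, relative degree = 1, so p·F(p) → (leading num)/(leading den) = 3/1 = 3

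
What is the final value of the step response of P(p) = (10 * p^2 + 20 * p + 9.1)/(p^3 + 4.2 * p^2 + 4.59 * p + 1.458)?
FVT: lim_{t→∞} y(t) = lim_{p→0} p*Y(p) where Y(p) = P(p)/p.
= lim_{p→0} P(p) = P(0) = num(0)/den(0) = 9.1/1.458 = 6.241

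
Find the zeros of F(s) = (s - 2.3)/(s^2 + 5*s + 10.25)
Set numerator = 0: s - 2.3 = 0 → Zeros: 2.3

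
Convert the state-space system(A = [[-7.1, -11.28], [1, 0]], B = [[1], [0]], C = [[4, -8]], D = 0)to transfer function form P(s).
P(s) = C(sI - A)⁻¹B + D.
Characteristic polynomial det(sI - A) = s^2 + 7.1*s + 11.28.
Numerator from C·adj(sI-A)·B + D·det(sI-A) = 4*s - 8.
P(s) = (4*s - 8)/(s^2 + 7.1*s + 11.28)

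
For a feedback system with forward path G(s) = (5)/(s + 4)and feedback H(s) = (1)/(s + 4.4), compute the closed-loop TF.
Closed-loop T = G/(1+GH).
Numerator: G_num * H_den = 5*s + 22.
Denominator: G_den * H_den + G_num * H_num = (s^2 + 8.4*s + 17.6) + (5) = s^2 + 8.4*s + 22.6.
T(s) = (5*s + 22)/(s^2 + 8.4*s + 22.6)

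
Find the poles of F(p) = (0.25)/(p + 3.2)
Set denominator = 0: p + 3.2 = 0 → Poles: -3.2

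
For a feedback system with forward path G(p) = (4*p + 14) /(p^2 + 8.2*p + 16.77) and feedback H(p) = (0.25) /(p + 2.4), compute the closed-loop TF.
Closed-loop T = G/(1+GH).
Numerator: G_num * H_den = 4*p^2 + 23.6*p + 33.6.
Denominator: G_den * H_den + G_num * H_num = (p^3 + 10.6*p^2 + 36.45*p + 40.248) + (p + 3.5) = p^3 + 10.6*p^2 + 37.45*p + 43.748.
T(p) = (4*p^2 + 23.6*p + 33.6)/(p^3 + 10.6*p^2 + 37.45*p + 43.748)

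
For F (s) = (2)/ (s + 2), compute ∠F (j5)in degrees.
Substitute s = j*5: F(j5) = 0.137931 - 0.344828j.
∠F(j5) = atan2(Im, Re) = atan2(-0.344828, 0.137931) = -68.20°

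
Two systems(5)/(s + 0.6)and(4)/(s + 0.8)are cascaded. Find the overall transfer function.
Series: H = H₁ · H₂ = (n₁·n₂)/(d₁·d₂).
Num: n₁·n₂ = 20. Den: d₁·d₂ = s^2 + 1.4*s + 0.48.
H(s) = (20)/(s^2 + 1.4*s + 0.48)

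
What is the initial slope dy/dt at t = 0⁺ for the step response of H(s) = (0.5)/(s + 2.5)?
IVT: y'(0⁺) = lim_{s→∞} s²·Y(s) = lim_{s→∞} s·H(s).
deg(num) = 0, deg(den) = 1, relative degree = 1, so s·H(s) → (leading num)/(leading den) = 0.5/1 = 0.5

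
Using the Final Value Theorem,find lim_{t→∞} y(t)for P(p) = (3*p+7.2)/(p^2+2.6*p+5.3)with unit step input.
FVT: lim_{t→∞} y(t) = lim_{p→0} p*Y(p) where Y(p) = P(p)/p.
= lim_{p→0} P(p) = P(0) = num(0)/den(0) = 7.2/5.3 = 1.358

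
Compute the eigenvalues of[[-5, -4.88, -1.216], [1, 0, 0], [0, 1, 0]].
Eigenvalues solve det(λI - A) = 0.
Characteristic polynomial: λ^3 + 5*λ^2 + 4.88*λ + 1.216 = 0.
Factor: (λ + 0.4)(λ + 0.8)(λ + 3.8) = 0.
Roots: -0.4, -0.8, -3.8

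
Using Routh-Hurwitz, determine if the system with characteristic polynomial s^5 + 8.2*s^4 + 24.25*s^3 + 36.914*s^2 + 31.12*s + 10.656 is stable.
Routh array:
s^5: [1, 24.25, 31.12]; s^4: [8.2, 36.914, 10.656]; s^3: [19.7483, 29.8205]; s^2: [24.5318, 10.656]; s^1: [21.2423]; s^0: [10.656]
First column: [1, 8.2, 19.7483, 24.5318, 21.2423, 10.656]. Sign changes = 0.
Yes, stable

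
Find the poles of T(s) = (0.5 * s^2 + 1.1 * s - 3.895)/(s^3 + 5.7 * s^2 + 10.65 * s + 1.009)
Set denominator = 0: s^3 + 5.7*s^2 + 10.65*s + 1.009 = (s + 0.1)(s^2 + 5.6*s + 10.09) = 0 → Poles: -0.1, -2.8 + 1.5j, -2.8 - 1.5j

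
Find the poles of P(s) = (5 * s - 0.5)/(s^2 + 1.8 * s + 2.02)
Set denominator = 0: s^2 + 1.8*s + 2.02 = 0 → Poles: -0.9 + 1.1j, -0.9 - 1.1j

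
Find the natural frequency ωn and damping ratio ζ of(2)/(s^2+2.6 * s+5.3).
Underdamped: complex pole -1.3 + 1.9j. ωn = |pole| = 2.302, ζ = -Re(pole)/ωn = 0.5647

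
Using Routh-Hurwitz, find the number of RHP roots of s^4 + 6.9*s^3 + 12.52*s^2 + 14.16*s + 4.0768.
Routh array:
s^4: [1, 12.52, 4.0768]; s^3: [6.9, 14.16]; s^2: [10.4678, 4.0768]; s^1: [11.4727]; s^0: [4.0768]
First column: [1, 6.9, 10.4678, 11.4727, 4.0768]. Sign changes = RHP roots = 0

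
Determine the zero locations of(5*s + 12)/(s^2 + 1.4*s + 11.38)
Set numerator = 0: 5*s + 12 = 0 → Zeros: -2.4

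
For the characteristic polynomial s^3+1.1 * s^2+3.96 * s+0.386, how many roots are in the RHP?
s^3 + 1.1*s^2 + 3.96*s + 0.386 = (s + 0.1)(s^2 + s + 3.86). Poles: -0.1, -0.5 + 1.9j, -0.5 - 1.9j. RHP poles (Re>0): 0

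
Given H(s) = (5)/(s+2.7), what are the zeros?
Numerator is a nonzero constant (5) → Zeros: none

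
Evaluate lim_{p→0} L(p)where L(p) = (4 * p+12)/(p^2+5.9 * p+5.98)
DC gain = L(0) = num(0)/den(0) = 12/5.98 = 2.007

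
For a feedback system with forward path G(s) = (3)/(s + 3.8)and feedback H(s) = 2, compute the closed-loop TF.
Closed-loop T = G/(1+GH).
Numerator: G_num * H_den = 3.
Denominator: G_den * H_den + G_num * H_num = (s + 3.8) + (6) = s + 9.8.
T(s) = (3)/(s + 9.8)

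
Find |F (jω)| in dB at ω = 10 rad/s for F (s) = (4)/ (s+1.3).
Substitute s = j*10: F(j10) = 0.0511358 - 0.393352j.
|F(j10)| = sqrt(Re² + Im²) = 0.3967.
20*log₁₀(0.3967) = -8.03 dB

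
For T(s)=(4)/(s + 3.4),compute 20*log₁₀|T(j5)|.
Substitute s = j*5: T(j5) = 0.371991 - 0.547046j.
|T(j5)| = sqrt(Re² + Im²) = 0.6615.
20*log₁₀(0.6615) = -3.59 dB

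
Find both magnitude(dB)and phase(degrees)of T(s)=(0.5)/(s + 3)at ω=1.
Substitute s = j*1: T(j1) = 0.15 - 0.05j.
|T| = 20*log₁₀(sqrt(Re²+Im²)) = -16.02 dB.
∠T = atan2(Im, Re) = -18.43°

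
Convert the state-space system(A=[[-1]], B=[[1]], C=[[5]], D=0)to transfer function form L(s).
L(s) = C(sI - A)⁻¹B + D.
Characteristic polynomial det(sI - A) = s + 1.
Numerator from C·adj(sI-A)·B + D·det(sI-A) = 5.
L(s) = (5)/(s + 1)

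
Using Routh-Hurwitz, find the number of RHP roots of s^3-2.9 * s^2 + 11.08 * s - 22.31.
Routh array:
s^3: [1, 11.08]; s^2: [-2.9, -22.31]; s^1: [3.3869]; s^0: [-22.31]
First column: [1, -2.9, 3.3869, -22.31]. Sign changes = RHP roots = 3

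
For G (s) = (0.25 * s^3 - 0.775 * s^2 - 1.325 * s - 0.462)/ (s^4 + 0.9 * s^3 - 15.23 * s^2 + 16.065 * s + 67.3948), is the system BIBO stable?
Denominator: s^4 + 0.9*s^3 - 15.23*s^2 + 16.065*s + 67.3948 = (s + 1.7)(s + 4.4)(s^2 - 5.2*s + 9.01). Poles: -1.7, -4.4, 2.6 + 1.5j, 2.6 - 1.5j. All Re(p)<0: No (unstable)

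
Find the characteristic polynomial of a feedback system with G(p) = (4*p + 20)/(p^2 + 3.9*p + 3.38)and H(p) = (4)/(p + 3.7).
Characteristic poly = G_den * H_den + G_num * H_num = (p^3 + 7.6*p^2 + 17.81*p + 12.506) + (16*p + 80) = p^3 + 7.6*p^2 + 33.81*p + 92.506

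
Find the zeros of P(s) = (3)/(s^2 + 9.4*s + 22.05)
Numerator is a nonzero constant (3) → Zeros: none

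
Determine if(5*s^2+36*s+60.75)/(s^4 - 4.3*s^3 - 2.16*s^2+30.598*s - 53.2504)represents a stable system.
Denominator: s^4 - 4.3*s^3 - 2.16*s^2 + 30.598*s - 53.2504 = (s + 2.8)(s - 3.7)(s^2 - 3.4*s + 5.14). Poles: -2.8, 1.7 + 1.5j, 1.7 - 1.5j, 3.7. All Re(p)<0: No (unstable)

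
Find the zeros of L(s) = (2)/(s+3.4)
Numerator is a nonzero constant (2) → Zeros: none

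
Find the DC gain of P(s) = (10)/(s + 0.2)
DC gain = P(0) = num(0)/den(0) = 10/0.2 = 50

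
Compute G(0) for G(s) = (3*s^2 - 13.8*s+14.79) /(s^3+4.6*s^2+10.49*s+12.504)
DC gain = G(0) = num(0)/den(0) = 14.79/12.504 = 1.183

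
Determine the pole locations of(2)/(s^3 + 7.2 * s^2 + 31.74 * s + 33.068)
Set denominator = 0: s^3 + 7.2*s^2 + 31.74*s + 33.068 = (s + 1.4)(s^2 + 5.8*s + 23.62) = 0 → Poles: -1.4, -2.9 + 3.9j, -2.9 - 3.9j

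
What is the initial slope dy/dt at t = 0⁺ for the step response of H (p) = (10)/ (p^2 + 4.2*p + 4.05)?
IVT: y'(0⁺) = lim_{p→∞} p²·Y(p) = lim_{p→∞} p·H(p).
deg(num) = 0, deg(den) = 2, relative degree = 2 ≥ 2, so p·H(p) → 0. Initial slope = 0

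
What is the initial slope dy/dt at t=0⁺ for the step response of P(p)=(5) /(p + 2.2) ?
IVT: y'(0⁺) = lim_{p→∞} p²·Y(p) = lim_{p→∞} p·P(p).
deg(num) = 0, deg(den) = 1, relative degree = 1, so p·P(p) → (leading num)/(leading den) = 5/1 = 5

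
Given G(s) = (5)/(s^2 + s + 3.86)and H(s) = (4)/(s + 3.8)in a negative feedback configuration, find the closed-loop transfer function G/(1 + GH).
Closed-loop T = G/(1+GH).
Numerator: G_num * H_den = 5*s + 19.
Denominator: G_den * H_den + G_num * H_num = (s^3 + 4.8*s^2 + 7.66*s + 14.668) + (20) = s^3 + 4.8*s^2 + 7.66*s + 34.668.
T(s) = (5*s + 19)/(s^3 + 4.8*s^2 + 7.66*s + 34.668)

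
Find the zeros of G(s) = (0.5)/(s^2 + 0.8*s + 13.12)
Numerator is a nonzero constant (0.5) → Zeros: none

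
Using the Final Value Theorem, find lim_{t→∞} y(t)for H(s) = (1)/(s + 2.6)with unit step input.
FVT: lim_{t→∞} y(t) = lim_{s→0} s*Y(s) where Y(s) = H(s)/s.
= lim_{s→0} H(s) = H(0) = num(0)/den(0) = 1/2.6 = 0.3846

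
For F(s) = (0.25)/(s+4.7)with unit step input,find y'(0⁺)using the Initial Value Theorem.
IVT: y'(0⁺) = lim_{s→∞} s²·Y(s) = lim_{s→∞} s·F(s).
deg(num) = 0, deg(den) = 1, relative degree = 1, so s·F(s) → (leading num)/(leading den) = 0.25/1 = 0.25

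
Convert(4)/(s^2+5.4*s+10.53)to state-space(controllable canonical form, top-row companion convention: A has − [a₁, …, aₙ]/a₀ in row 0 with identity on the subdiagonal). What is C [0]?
Reachable canonical form: C = numerator coefficients (right-aligned, zero-padded to length n).
num = 4, C = [[0, 4]].
C[0] = 0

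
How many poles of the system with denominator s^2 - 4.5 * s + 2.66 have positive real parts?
s^2 - 4.5*s + 2.66 = (s - 0.7)(s - 3.8). Poles: 0.7, 3.8. RHP poles (Re>0): 2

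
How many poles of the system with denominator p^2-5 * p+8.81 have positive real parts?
Poles: 2.5 + 1.6j, 2.5 - 1.6j. RHP poles (Re>0): 2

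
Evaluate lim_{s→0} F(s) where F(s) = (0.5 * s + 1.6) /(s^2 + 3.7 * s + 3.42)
DC gain = F(0) = num(0)/den(0) = 1.6/3.42 = 0.4678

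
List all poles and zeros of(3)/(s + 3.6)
Set denominator = 0: s + 3.6 = 0 → Poles: -3.6
Numerator is a nonzero constant (3) → Zeros: none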